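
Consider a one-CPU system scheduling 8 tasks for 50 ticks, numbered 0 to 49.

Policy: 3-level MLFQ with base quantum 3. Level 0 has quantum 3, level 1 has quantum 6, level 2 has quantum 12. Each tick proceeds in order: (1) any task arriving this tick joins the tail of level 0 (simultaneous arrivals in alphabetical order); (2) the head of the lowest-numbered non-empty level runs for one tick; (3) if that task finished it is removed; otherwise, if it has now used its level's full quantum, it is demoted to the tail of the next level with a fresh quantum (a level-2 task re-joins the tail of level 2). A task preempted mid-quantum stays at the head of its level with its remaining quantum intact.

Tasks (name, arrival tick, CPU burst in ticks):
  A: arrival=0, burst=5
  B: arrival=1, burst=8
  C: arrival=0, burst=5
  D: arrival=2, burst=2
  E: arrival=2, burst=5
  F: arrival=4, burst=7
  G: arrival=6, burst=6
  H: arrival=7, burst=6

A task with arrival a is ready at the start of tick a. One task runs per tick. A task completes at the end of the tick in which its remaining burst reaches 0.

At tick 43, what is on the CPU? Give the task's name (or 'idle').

running at tick 43 = H

t=0: L0/L1/L2 = AC/-/- → run A
t=1: L0/L1/L2 = ACB/-/- → run A
t=2: L0/L1/L2 = ACBDE/-/- → run A
t=3: L0/L1/L2 = CBDE/A/- → run C
t=4: L0/L1/L2 = CBDEF/A/- → run C
t=5: L0/L1/L2 = CBDEF/A/- → run C
t=6: L0/L1/L2 = BDEFG/AC/- → run B
t=7: L0/L1/L2 = BDEFGH/AC/- → run B
t=8: L0/L1/L2 = BDEFGH/AC/- → run B
t=9: L0/L1/L2 = DEFGH/ACB/- → run D
t=10: L0/L1/L2 = DEFGH/ACB/- → run D
t=11: L0/L1/L2 = EFGH/ACB/- → run E
t=12: L0/L1/L2 = EFGH/ACB/- → run E
t=13: L0/L1/L2 = EFGH/ACB/- → run E
t=14: L0/L1/L2 = FGH/ACBE/- → run F
t=15: L0/L1/L2 = FGH/ACBE/- → run F
t=16: L0/L1/L2 = FGH/ACBE/- → run F
t=17: L0/L1/L2 = GH/ACBEF/- → run G
t=18: L0/L1/L2 = GH/ACBEF/- → run G
t=19: L0/L1/L2 = GH/ACBEF/- → run G
t=20: L0/L1/L2 = H/ACBEFG/- → run H
t=21: L0/L1/L2 = H/ACBEFG/- → run H
t=22: L0/L1/L2 = H/ACBEFG/- → run H
t=23: L0/L1/L2 = -/ACBEFGH/- → run A
t=24: L0/L1/L2 = -/ACBEFGH/- → run A
t=25: L0/L1/L2 = -/CBEFGH/- → run C
t=26: L0/L1/L2 = -/CBEFGH/- → run C
t=27: L0/L1/L2 = -/BEFGH/- → run B
t=28: L0/L1/L2 = -/BEFGH/- → run B
t=29: L0/L1/L2 = -/BEFGH/- → run B
t=30: L0/L1/L2 = -/BEFGH/- → run B
t=31: L0/L1/L2 = -/BEFGH/- → run B
t=32: L0/L1/L2 = -/EFGH/- → run E
t=33: L0/L1/L2 = -/EFGH/- → run E
t=34: L0/L1/L2 = -/FGH/- → run F
t=35: L0/L1/L2 = -/FGH/- → run F
t=36: L0/L1/L2 = -/FGH/- → run F
t=37: L0/L1/L2 = -/FGH/- → run F
t=38: L0/L1/L2 = -/GH/- → run G
t=39: L0/L1/L2 = -/GH/- → run G
t=40: L0/L1/L2 = -/GH/- → run G
t=41: L0/L1/L2 = -/H/- → run H
t=42: L0/L1/L2 = -/H/- → run H
t=43: L0/L1/L2 = -/H/- → run H
t=44: (idle)
t=45: (idle)
t=46: (idle)
t=47: (idle)
t=48: (idle)
t=49: (idle)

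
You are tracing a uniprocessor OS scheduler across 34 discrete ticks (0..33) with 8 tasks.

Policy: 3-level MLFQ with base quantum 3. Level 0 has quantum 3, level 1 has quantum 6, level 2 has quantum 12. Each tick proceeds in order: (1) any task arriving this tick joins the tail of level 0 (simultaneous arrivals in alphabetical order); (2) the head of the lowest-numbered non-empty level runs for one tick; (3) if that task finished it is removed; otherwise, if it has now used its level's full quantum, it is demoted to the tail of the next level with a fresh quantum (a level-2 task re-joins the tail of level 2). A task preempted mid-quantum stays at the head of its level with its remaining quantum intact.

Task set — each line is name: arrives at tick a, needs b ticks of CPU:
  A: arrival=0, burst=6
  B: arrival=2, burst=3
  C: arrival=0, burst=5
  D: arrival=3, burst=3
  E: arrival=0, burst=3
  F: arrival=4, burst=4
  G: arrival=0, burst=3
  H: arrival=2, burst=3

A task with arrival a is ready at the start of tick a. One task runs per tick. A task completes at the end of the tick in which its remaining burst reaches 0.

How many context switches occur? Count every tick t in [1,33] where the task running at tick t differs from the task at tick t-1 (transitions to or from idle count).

context switches = 11

t=0: L0/L1/L2 = ACEG/-/- → run A
t=1: L0/L1/L2 = ACEG/-/- → run A
t=2: L0/L1/L2 = ACEGBH/-/- → run A
t=3: L0/L1/L2 = CEGBHD/A/- → run C
t=4: L0/L1/L2 = CEGBHDF/A/- → run C
t=5: L0/L1/L2 = CEGBHDF/A/- → run C
t=6: L0/L1/L2 = EGBHDF/AC/- → run E
t=7: L0/L1/L2 = EGBHDF/AC/- → run E
t=8: L0/L1/L2 = EGBHDF/AC/- → run E
t=9: L0/L1/L2 = GBHDF/AC/- → run G
t=10: L0/L1/L2 = GBHDF/AC/- → run G
t=11: L0/L1/L2 = GBHDF/AC/- → run G
t=12: L0/L1/L2 = BHDF/AC/- → run B
t=13: L0/L1/L2 = BHDF/AC/- → run B
t=14: L0/L1/L2 = BHDF/AC/- → run B
t=15: L0/L1/L2 = HDF/AC/- → run H
t=16: L0/L1/L2 = HDF/AC/- → run H
t=17: L0/L1/L2 = HDF/AC/- → run H
t=18: L0/L1/L2 = DF/AC/- → run D
t=19: L0/L1/L2 = DF/AC/- → run D
t=20: L0/L1/L2 = DF/AC/- → run D
t=21: L0/L1/L2 = F/AC/- → run F
t=22: L0/L1/L2 = F/AC/- → run F
t=23: L0/L1/L2 = F/AC/- → run F
t=24: L0/L1/L2 = -/ACF/- → run A
t=25: L0/L1/L2 = -/ACF/- → run A
t=26: L0/L1/L2 = -/ACF/- → run A
t=27: L0/L1/L2 = -/CF/- → run C
t=28: L0/L1/L2 = -/CF/- → run C
t=29: L0/L1/L2 = -/F/- → run F
t=30: (idle)
t=31: (idle)
t=32: (idle)
t=33: (idle)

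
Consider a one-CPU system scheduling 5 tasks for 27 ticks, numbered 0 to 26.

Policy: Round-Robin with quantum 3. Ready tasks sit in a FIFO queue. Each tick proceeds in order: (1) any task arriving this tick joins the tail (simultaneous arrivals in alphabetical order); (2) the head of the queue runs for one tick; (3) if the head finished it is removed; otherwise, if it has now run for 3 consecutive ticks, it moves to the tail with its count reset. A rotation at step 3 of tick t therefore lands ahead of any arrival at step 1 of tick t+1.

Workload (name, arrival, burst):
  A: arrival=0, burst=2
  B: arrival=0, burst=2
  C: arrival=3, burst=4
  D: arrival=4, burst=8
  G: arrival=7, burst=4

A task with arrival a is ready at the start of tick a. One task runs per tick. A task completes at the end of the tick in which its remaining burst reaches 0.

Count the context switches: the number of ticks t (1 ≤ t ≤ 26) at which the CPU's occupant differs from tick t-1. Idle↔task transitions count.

t=0: queue=[A,B] q_used=0 → run A
t=1: queue=[A,B] q_used=1 → run A
t=2: queue=[B] q_used=0 → run B
t=3: queue=[B,C] q_used=1 → run B
t=4: queue=[C,D] q_used=0 → run C
t=5: queue=[C,D] q_used=1 → run C
t=6: queue=[C,D] q_used=2 → run C
t=7: queue=[D,C,G] q_used=0 → run D
t=8: queue=[D,C,G] q_used=1 → run D
t=9: queue=[D,C,G] q_used=2 → run D
t=10: queue=[C,G,D] q_used=0 → run C
t=11: queue=[G,D] q_used=0 → run G
t=12: queue=[G,D] q_used=1 → run G
t=13: queue=[G,D] q_used=2 → run G
t=14: queue=[D,G] q_used=0 → run D
t=15: queue=[D,G] q_used=1 → run D
t=16: queue=[D,G] q_used=2 → run D
t=17: queue=[G,D] q_used=0 → run G
t=18: queue=[D] q_used=0 → run D
t=19: queue=[D] q_used=1 → run D
t=20: (idle)
t=21: (idle)
t=22: (idle)
t=23: (idle)
t=24: (idle)
t=25: (idle)
t=26: (idle)

context switches = 9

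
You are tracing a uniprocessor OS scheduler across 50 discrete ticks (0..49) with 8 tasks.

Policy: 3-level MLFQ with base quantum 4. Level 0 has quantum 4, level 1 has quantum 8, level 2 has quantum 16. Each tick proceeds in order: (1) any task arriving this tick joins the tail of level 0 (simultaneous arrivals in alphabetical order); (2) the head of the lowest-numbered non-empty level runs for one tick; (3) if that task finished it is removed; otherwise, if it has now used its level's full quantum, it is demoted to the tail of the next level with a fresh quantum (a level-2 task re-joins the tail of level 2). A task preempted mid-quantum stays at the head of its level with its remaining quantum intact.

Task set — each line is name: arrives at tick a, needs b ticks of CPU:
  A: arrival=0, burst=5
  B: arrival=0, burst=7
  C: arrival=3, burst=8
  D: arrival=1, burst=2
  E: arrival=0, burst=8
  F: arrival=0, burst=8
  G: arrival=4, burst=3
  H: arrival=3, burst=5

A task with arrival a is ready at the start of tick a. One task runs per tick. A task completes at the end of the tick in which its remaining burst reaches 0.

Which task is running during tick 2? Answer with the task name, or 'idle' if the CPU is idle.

t=0: L0/L1/L2 = ABEF/-/- → run A
t=1: L0/L1/L2 = ABEFD/-/- → run A
t=2: L0/L1/L2 = ABEFD/-/- → run A
t=3: L0/L1/L2 = ABEFDCH/-/- → run A
t=4: L0/L1/L2 = BEFDCHG/A/- → run B
t=5: L0/L1/L2 = BEFDCHG/A/- → run B
t=6: L0/L1/L2 = BEFDCHG/A/- → run B
t=7: L0/L1/L2 = BEFDCHG/A/- → run B
t=8: L0/L1/L2 = EFDCHG/AB/- → run E
t=9: L0/L1/L2 = EFDCHG/AB/- → run E
t=10: L0/L1/L2 = EFDCHG/AB/- → run E
t=11: L0/L1/L2 = EFDCHG/AB/- → run E
t=12: L0/L1/L2 = FDCHG/ABE/- → run F
t=13: L0/L1/L2 = FDCHG/ABE/- → run F
t=14: L0/L1/L2 = FDCHG/ABE/- → run F
t=15: L0/L1/L2 = FDCHG/ABE/- → run F
t=16: L0/L1/L2 = DCHG/ABEF/- → run D
t=17: L0/L1/L2 = DCHG/ABEF/- → run D
t=18: L0/L1/L2 = CHG/ABEF/- → run C
t=19: L0/L1/L2 = CHG/ABEF/- → run C
t=20: L0/L1/L2 = CHG/ABEF/- → run C
t=21: L0/L1/L2 = CHG/ABEF/- → run C
t=22: L0/L1/L2 = HG/ABEFC/- → run H
t=23: L0/L1/L2 = HG/ABEFC/- → run H
t=24: L0/L1/L2 = HG/ABEFC/- → run H
t=25: L0/L1/L2 = HG/ABEFC/- → run H
t=26: L0/L1/L2 = G/ABEFCH/- → run G
t=27: L0/L1/L2 = G/ABEFCH/- → run G
t=28: L0/L1/L2 = G/ABEFCH/- → run G
t=29: L0/L1/L2 = -/ABEFCH/- → run A
t=30: L0/L1/L2 = -/BEFCH/- → run B
t=31: L0/L1/L2 = -/BEFCH/- → run B
t=32: L0/L1/L2 = -/BEFCH/- → run B
t=33: L0/L1/L2 = -/EFCH/- → run E
t=34: L0/L1/L2 = -/EFCH/- → run E
t=35: L0/L1/L2 = -/EFCH/- → run E
t=36: L0/L1/L2 = -/EFCH/- → run E
t=37: L0/L1/L2 = -/FCH/- → run F
t=38: L0/L1/L2 = -/FCH/- → run F
t=39: L0/L1/L2 = -/FCH/- → run F
t=40: L0/L1/L2 = -/FCH/- → run F
t=41: L0/L1/L2 = -/CH/- → run C
t=42: L0/L1/L2 = -/CH/- → run C
t=43: L0/L1/L2 = -/CH/- → run C
t=44: L0/L1/L2 = -/CH/- → run C
t=45: L0/L1/L2 = -/H/- → run H
t=46: (idle)
t=47: (idle)
t=48: (idle)
t=49: (idle)

running at tick 2 = A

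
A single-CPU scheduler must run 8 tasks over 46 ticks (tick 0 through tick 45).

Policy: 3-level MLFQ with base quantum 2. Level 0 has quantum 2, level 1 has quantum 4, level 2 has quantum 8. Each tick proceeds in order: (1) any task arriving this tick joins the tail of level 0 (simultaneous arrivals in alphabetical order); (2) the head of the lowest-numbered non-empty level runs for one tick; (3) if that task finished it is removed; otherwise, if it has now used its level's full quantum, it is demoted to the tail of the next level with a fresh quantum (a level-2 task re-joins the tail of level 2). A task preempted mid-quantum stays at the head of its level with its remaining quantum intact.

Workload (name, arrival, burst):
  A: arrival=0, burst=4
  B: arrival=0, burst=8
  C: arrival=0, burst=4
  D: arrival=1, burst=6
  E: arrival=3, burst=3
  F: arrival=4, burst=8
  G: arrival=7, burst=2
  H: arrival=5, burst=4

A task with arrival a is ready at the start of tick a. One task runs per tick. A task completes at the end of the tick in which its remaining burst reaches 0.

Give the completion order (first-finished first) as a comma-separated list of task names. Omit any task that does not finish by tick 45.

completion order = G, A, C, D, E, H, B, F

t=0: L0/L1/L2 = ABC/-/- → run A
t=1: L0/L1/L2 = ABCD/-/- → run A
t=2: L0/L1/L2 = BCD/A/- → run B
t=3: L0/L1/L2 = BCDE/A/- → run B
t=4: L0/L1/L2 = CDEF/AB/- → run C
t=5: L0/L1/L2 = CDEFH/AB/- → run C
t=6: L0/L1/L2 = DEFH/ABC/- → run D
t=7: L0/L1/L2 = DEFHG/ABC/- → run D
t=8: L0/L1/L2 = EFHG/ABCD/- → run E
t=9: L0/L1/L2 = EFHG/ABCD/- → run E
t=10: L0/L1/L2 = FHG/ABCDE/- → run F
t=11: L0/L1/L2 = FHG/ABCDE/- → run F
t=12: L0/L1/L2 = HG/ABCDEF/- → run H
t=13: L0/L1/L2 = HG/ABCDEF/- → run H
t=14: L0/L1/L2 = G/ABCDEFH/- → run G
t=15: L0/L1/L2 = G/ABCDEFH/- → run G
t=16: L0/L1/L2 = -/ABCDEFH/- → run A
t=17: L0/L1/L2 = -/ABCDEFH/- → run A
t=18: L0/L1/L2 = -/BCDEFH/- → run B
t=19: L0/L1/L2 = -/BCDEFH/- → run B
t=20: L0/L1/L2 = -/BCDEFH/- → run B
t=21: L0/L1/L2 = -/BCDEFH/- → run B
t=22: L0/L1/L2 = -/CDEFH/B → run C
t=23: L0/L1/L2 = -/CDEFH/B → run C
t=24: L0/L1/L2 = -/DEFH/B → run D
t=25: L0/L1/L2 = -/DEFH/B → run D
t=26: L0/L1/L2 = -/DEFH/B → run D
t=27: L0/L1/L2 = -/DEFH/B → run D
t=28: L0/L1/L2 = -/EFH/B → run E
t=29: L0/L1/L2 = -/FH/B → run F
t=30: L0/L1/L2 = -/FH/B → run F
t=31: L0/L1/L2 = -/FH/B → run F
t=32: L0/L1/L2 = -/FH/B → run F
t=33: L0/L1/L2 = -/H/BF → run H
t=34: L0/L1/L2 = -/H/BF → run H
t=35: L0/L1/L2 = -/-/BF → run B
t=36: L0/L1/L2 = -/-/BF → run B
t=37: L0/L1/L2 = -/-/F → run F
t=38: L0/L1/L2 = -/-/F → run F
t=39: (idle)
t=40: (idle)
t=41: (idle)
t=42: (idle)
t=43: (idle)
t=44: (idle)
t=45: (idle)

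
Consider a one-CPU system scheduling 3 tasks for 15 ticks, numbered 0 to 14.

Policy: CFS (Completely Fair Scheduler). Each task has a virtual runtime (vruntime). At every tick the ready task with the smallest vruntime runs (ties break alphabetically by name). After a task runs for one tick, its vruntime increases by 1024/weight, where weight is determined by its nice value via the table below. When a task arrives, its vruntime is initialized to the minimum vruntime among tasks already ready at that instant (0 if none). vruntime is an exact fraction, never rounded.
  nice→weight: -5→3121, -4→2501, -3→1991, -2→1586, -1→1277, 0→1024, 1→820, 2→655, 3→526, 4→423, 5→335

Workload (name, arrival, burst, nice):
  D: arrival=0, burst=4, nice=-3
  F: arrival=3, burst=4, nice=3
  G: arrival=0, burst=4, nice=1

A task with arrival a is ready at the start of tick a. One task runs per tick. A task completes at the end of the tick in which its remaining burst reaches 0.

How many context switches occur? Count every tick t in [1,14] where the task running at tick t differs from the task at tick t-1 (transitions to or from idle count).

t=0: vr[D=0 G=0] → run D
t=1: vr[D=1024/1991 G=0] → run G
t=2: vr[D=1024/1991 G=256/205] → run D
t=3: vr[D=2048/1991 F=2048/1991 G=256/205] → run D
t=4: vr[D=3072/1991 F=2048/1991 G=256/205] → run F
t=5: vr[D=3072/1991 F=1558016/523633 G=256/205] → run G
t=6: vr[D=3072/1991 F=1558016/523633 G=512/205] → run D
t=7: vr[F=1558016/523633 G=512/205] → run G
t=8: vr[F=1558016/523633 G=768/205] → run F
t=9: vr[F=2577408/523633 G=768/205] → run G
t=10: vr[F=2577408/523633] → run F
t=11: vr[F=3596800/523633] → run F
t=12: (idle)
t=13: (idle)
t=14: (idle)

context switches = 10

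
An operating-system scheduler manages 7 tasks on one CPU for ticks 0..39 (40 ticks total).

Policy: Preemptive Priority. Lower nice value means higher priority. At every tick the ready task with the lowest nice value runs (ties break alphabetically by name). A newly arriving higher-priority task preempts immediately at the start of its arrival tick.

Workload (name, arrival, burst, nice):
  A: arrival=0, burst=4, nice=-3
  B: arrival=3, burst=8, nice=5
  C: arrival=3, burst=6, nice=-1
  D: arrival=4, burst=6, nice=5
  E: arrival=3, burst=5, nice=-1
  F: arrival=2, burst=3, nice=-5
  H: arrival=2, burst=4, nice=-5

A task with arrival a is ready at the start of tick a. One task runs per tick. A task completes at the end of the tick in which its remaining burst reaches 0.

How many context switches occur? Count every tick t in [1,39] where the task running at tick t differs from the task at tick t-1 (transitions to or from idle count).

context switches = 8

t=0: ready={A} → run A
t=1: ready={A} → run A
t=2: ready={A,F,H} → run F
t=3: ready={A,B,C,E,F,H} → run F
t=4: ready={A,B,C,D,E,F,H} → run F
t=5: ready={A,B,C,D,E,H} → run H
t=6: ready={A,B,C,D,E,H} → run H
t=7: ready={A,B,C,D,E,H} → run H
t=8: ready={A,B,C,D,E,H} → run H
t=9: ready={A,B,C,D,E} → run A
t=10: ready={A,B,C,D,E} → run A
t=11: ready={B,C,D,E} → run C
t=12: ready={B,C,D,E} → run C
t=13: ready={B,C,D,E} → run C
t=14: ready={B,C,D,E} → run C
t=15: ready={B,C,D,E} → run C
t=16: ready={B,C,D,E} → run C
t=17: ready={B,D,E} → run E
t=18: ready={B,D,E} → run E
t=19: ready={B,D,E} → run E
t=20: ready={B,D,E} → run E
t=21: ready={B,D,E} → run E
t=22: ready={B,D} → run B
t=23: ready={B,D} → run B
t=24: ready={B,D} → run B
t=25: ready={B,D} → run B
t=26: ready={B,D} → run B
t=27: ready={B,D} → run B
t=28: ready={B,D} → run B
t=29: ready={B,D} → run B
t=30: ready={D} → run D
t=31: ready={D} → run D
t=32: ready={D} → run D
t=33: ready={D} → run D
t=34: ready={D} → run D
t=35: ready={D} → run D
t=36: (idle)
t=37: (idle)
t=38: (idle)
t=39: (idle)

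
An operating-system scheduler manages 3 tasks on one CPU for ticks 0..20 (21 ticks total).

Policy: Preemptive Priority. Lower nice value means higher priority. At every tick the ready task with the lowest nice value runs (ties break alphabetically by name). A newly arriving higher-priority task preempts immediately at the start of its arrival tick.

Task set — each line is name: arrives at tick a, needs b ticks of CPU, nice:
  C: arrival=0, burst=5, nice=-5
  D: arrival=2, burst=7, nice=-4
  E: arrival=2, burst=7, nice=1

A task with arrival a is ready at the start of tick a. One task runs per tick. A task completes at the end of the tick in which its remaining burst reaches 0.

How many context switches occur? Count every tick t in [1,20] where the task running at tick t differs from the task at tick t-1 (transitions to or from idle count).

t=0: ready={C} → run C
t=1: ready={C} → run C
t=2: ready={C,D,E} → run C
t=3: ready={C,D,E} → run C
t=4: ready={C,D,E} → run C
t=5: ready={D,E} → run D
t=6: ready={D,E} → run D
t=7: ready={D,E} → run D
t=8: ready={D,E} → run D
t=9: ready={D,E} → run D
t=10: ready={D,E} → run D
t=11: ready={D,E} → run D
t=12: ready={E} → run E
t=13: ready={E} → run E
t=14: ready={E} → run E
t=15: ready={E} → run E
t=16: ready={E} → run E
t=17: ready={E} → run E
t=18: ready={E} → run E
t=19: (idle)
t=20: (idle)

context switches = 3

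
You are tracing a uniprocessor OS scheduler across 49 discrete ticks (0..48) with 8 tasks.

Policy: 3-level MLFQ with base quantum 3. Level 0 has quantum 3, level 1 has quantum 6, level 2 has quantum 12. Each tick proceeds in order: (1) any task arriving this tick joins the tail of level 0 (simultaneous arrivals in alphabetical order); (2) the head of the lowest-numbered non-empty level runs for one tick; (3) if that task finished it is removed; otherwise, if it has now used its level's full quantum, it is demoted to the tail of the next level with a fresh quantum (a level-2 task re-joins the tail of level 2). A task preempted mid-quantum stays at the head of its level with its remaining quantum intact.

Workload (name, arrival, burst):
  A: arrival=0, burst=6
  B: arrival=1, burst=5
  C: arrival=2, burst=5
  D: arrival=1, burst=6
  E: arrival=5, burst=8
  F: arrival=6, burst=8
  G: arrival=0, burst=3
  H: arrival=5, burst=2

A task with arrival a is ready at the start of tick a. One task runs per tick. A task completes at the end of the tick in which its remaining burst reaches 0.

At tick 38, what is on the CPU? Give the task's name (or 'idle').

running at tick 38 = F

t=0: L0/L1/L2 = AG/-/- → run A
t=1: L0/L1/L2 = AGBD/-/- → run A
t=2: L0/L1/L2 = AGBDC/-/- → run A
t=3: L0/L1/L2 = GBDC/A/- → run G
t=4: L0/L1/L2 = GBDC/A/- → run G
t=5: L0/L1/L2 = GBDCEH/A/- → run G
t=6: L0/L1/L2 = BDCEHF/A/- → run B
t=7: L0/L1/L2 = BDCEHF/A/- → run B
t=8: L0/L1/L2 = BDCEHF/A/- → run B
t=9: L0/L1/L2 = DCEHF/AB/- → run D
t=10: L0/L1/L2 = DCEHF/AB/- → run D
t=11: L0/L1/L2 = DCEHF/AB/- → run D
t=12: L0/L1/L2 = CEHF/ABD/- → run C
t=13: L0/L1/L2 = CEHF/ABD/- → run C
t=14: L0/L1/L2 = CEHF/ABD/- → run C
t=15: L0/L1/L2 = EHF/ABDC/- → run E
t=16: L0/L1/L2 = EHF/ABDC/- → run E
t=17: L0/L1/L2 = EHF/ABDC/- → run E
t=18: L0/L1/L2 = HF/ABDCE/- → run H
t=19: L0/L1/L2 = HF/ABDCE/- → run H
t=20: L0/L1/L2 = F/ABDCE/- → run F
t=21: L0/L1/L2 = F/ABDCE/- → run F
t=22: L0/L1/L2 = F/ABDCE/- → run F
t=23: L0/L1/L2 = -/ABDCEF/- → run A
t=24: L0/L1/L2 = -/ABDCEF/- → run A
t=25: L0/L1/L2 = -/ABDCEF/- → run A
t=26: L0/L1/L2 = -/BDCEF/- → run B
t=27: L0/L1/L2 = -/BDCEF/- → run B
t=28: L0/L1/L2 = -/DCEF/- → run D
t=29: L0/L1/L2 = -/DCEF/- → run D
t=30: L0/L1/L2 = -/DCEF/- → run D
t=31: L0/L1/L2 = -/CEF/- → run C
t=32: L0/L1/L2 = -/CEF/- → run C
t=33: L0/L1/L2 = -/EF/- → run E
t=34: L0/L1/L2 = -/EF/- → run E
t=35: L0/L1/L2 = -/EF/- → run E
t=36: L0/L1/L2 = -/EF/- → run E
t=37: L0/L1/L2 = -/EF/- → run E
t=38: L0/L1/L2 = -/F/- → run F
t=39: L0/L1/L2 = -/F/- → run F
t=40: L0/L1/L2 = -/F/- → run F
t=41: L0/L1/L2 = -/F/- → run F
t=42: L0/L1/L2 = -/F/- → run F
t=43: (idle)
t=44: (idle)
t=45: (idle)
t=46: (idle)
t=47: (idle)
t=48: (idle)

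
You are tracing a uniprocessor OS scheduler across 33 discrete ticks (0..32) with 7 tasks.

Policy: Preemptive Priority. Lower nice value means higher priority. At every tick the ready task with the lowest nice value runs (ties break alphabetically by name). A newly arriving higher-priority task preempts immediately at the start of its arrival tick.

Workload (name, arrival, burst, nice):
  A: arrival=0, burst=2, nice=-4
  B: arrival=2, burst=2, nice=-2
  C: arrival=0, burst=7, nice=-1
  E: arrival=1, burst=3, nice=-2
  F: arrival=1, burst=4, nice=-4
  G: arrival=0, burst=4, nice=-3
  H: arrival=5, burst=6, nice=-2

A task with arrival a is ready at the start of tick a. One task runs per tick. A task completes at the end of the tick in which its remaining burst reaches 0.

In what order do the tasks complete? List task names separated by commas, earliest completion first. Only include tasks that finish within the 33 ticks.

t=0: ready={A,C,G} → run A
t=1: ready={A,C,E,F,G} → run A
t=2: ready={B,C,E,F,G} → run F
t=3: ready={B,C,E,F,G} → run F
t=4: ready={B,C,E,F,G} → run F
t=5: ready={B,C,E,F,G,H} → run F
t=6: ready={B,C,E,G,H} → run G
t=7: ready={B,C,E,G,H} → run G
t=8: ready={B,C,E,G,H} → run G
t=9: ready={B,C,E,G,H} → run G
t=10: ready={B,C,E,H} → run B
t=11: ready={B,C,E,H} → run B
t=12: ready={C,E,H} → run E
t=13: ready={C,E,H} → run E
t=14: ready={C,E,H} → run E
t=15: ready={C,H} → run H
t=16: ready={C,H} → run H
t=17: ready={C,H} → run H
t=18: ready={C,H} → run H
t=19: ready={C,H} → run H
t=20: ready={C,H} → run H
t=21: ready={C} → run C
t=22: ready={C} → run C
t=23: ready={C} → run C
t=24: ready={C} → run C
t=25: ready={C} → run C
t=26: ready={C} → run C
t=27: ready={C} → run C
t=28: (idle)
t=29: (idle)
t=30: (idle)
t=31: (idle)
t=32: (idle)

completion order = A, F, G, B, E, H, C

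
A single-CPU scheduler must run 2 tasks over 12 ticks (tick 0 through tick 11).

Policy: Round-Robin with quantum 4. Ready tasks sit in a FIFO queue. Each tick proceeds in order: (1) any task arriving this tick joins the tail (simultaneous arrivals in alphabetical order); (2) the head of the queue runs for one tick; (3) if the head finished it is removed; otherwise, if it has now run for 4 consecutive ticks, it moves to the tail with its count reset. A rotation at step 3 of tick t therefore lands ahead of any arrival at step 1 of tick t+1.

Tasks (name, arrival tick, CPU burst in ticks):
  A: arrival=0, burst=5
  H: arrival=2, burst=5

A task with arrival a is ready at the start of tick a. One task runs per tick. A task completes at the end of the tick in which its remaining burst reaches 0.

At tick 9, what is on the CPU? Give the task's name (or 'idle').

running at tick 9 = H

t=0: queue=[A] q_used=0 → run A
t=1: queue=[A] q_used=1 → run A
t=2: queue=[A,H] q_used=2 → run A
t=3: queue=[A,H] q_used=3 → run A
t=4: queue=[H,A] q_used=0 → run H
t=5: queue=[H,A] q_used=1 → run H
t=6: queue=[H,A] q_used=2 → run H
t=7: queue=[H,A] q_used=3 → run H
t=8: queue=[A,H] q_used=0 → run A
t=9: queue=[H] q_used=0 → run H
t=10: (idle)
t=11: (idle)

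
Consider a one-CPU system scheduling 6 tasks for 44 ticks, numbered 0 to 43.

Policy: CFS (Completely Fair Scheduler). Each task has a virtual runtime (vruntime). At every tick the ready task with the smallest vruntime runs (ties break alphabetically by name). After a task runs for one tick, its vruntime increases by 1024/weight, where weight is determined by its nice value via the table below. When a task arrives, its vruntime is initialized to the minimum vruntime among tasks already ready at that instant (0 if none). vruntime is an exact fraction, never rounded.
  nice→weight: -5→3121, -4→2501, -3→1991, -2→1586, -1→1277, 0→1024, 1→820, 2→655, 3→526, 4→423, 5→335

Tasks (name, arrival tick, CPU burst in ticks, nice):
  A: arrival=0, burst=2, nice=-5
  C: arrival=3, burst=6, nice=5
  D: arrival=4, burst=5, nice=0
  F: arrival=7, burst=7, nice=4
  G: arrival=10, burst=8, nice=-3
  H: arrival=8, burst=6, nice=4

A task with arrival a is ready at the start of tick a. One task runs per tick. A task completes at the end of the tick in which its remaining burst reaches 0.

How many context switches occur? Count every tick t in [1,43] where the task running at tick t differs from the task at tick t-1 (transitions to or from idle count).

context switches = 28

t=0: vr[A=0] → run A
t=1: vr[A=1024/3121] → run A
t=2: (idle)
t=3: vr[C=0] → run C
t=4: vr[C=1024/335 D=1024/335] → run C
t=5: vr[C=2048/335 D=1024/335] → run D
t=6: vr[C=2048/335 D=1359/335] → run D
t=7: vr[C=2048/335 D=1694/335 F=1694/335] → run D
t=8: vr[C=2048/335 D=2029/335 F=1694/335 H=1694/335] → run F
t=9: vr[C=2048/335 D=2029/335 F=1059602/141705 H=1694/335] → run H
t=10: vr[C=2048/335 D=2029/335 F=1059602/141705 G=2029/335 H=1059602/141705] → run D
t=11: vr[C=2048/335 D=2364/335 F=1059602/141705 G=2029/335 H=1059602/141705] → run G
t=12: vr[C=2048/335 D=2364/335 F=1059602/141705 G=4382779/666985 H=1059602/141705] → run C
t=13: vr[C=3072/335 D=2364/335 F=1059602/141705 G=4382779/666985 H=1059602/141705] → run G
t=14: vr[C=3072/335 D=2364/335 F=1059602/141705 G=4725819/666985 H=1059602/141705] → run D
t=15: vr[C=3072/335 F=1059602/141705 G=4725819/666985 H=1059602/141705] → run G
t=16: vr[C=3072/335 F=1059602/141705 G=5068859/666985 H=1059602/141705] → run F
t=17: vr[C=3072/335 F=1402642/141705 G=5068859/666985 H=1059602/141705] → run H
t=18: vr[C=3072/335 F=1402642/141705 G=5068859/666985 H=1402642/141705] → run G
t=19: vr[C=3072/335 F=1402642/141705 G=5411899/666985 H=1402642/141705] → run G
t=20: vr[C=3072/335 F=1402642/141705 G=5754939/666985 H=1402642/141705] → run G
t=21: vr[C=3072/335 F=1402642/141705 G=6097979/666985 H=1402642/141705] → run G
t=22: vr[C=3072/335 F=1402642/141705 G=6441019/666985 H=1402642/141705] → run C
t=23: vr[C=4096/335 F=1402642/141705 G=6441019/666985 H=1402642/141705] → run G
t=24: vr[C=4096/335 F=1402642/141705 H=1402642/141705] → run F
t=25: vr[C=4096/335 F=581894/47235 H=1402642/141705] → run H
t=26: vr[C=4096/335 F=581894/47235 H=581894/47235] → run C
t=27: vr[C=1024/67 F=581894/47235 H=581894/47235] → run F
t=28: vr[C=1024/67 F=2088722/141705 H=581894/47235] → run H
t=29: vr[C=1024/67 F=2088722/141705 H=2088722/141705] → run F
t=30: vr[C=1024/67 F=2431762/141705 H=2088722/141705] → run H
t=31: vr[C=1024/67 F=2431762/141705 H=2431762/141705] → run C
t=32: vr[F=2431762/141705 H=2431762/141705] → run F
t=33: vr[F=924934/47235 H=2431762/141705] → run H
t=34: vr[F=924934/47235] → run F
t=35: (idle)
t=36: (idle)
t=37: (idle)
t=38: (idle)
t=39: (idle)
t=40: (idle)
t=41: (idle)
t=42: (idle)
t=43: (idle)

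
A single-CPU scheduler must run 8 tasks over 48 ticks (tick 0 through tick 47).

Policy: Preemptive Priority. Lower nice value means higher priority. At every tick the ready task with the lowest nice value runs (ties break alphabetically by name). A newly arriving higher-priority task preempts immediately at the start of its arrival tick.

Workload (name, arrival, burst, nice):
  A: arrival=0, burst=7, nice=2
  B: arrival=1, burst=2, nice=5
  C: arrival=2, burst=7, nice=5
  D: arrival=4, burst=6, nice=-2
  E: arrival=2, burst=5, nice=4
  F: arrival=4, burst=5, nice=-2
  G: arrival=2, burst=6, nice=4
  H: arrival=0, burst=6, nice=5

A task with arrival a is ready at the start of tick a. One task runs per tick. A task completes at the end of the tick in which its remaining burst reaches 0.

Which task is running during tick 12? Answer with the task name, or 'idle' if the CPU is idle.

running at tick 12 = F

t=0: ready={A,H} → run A
t=1: ready={A,B,H} → run A
t=2: ready={A,B,C,E,G,H} → run A
t=3: ready={A,B,C,E,G,H} → run A
t=4: ready={A,B,C,D,E,F,G,H} → run D
t=5: ready={A,B,C,D,E,F,G,H} → run D
t=6: ready={A,B,C,D,E,F,G,H} → run D
t=7: ready={A,B,C,D,E,F,G,H} → run D
t=8: ready={A,B,C,D,E,F,G,H} → run D
t=9: ready={A,B,C,D,E,F,G,H} → run D
t=10: ready={A,B,C,E,F,G,H} → run F
t=11: ready={A,B,C,E,F,G,H} → run F
t=12: ready={A,B,C,E,F,G,H} → run F
t=13: ready={A,B,C,E,F,G,H} → run F
t=14: ready={A,B,C,E,F,G,H} → run F
t=15: ready={A,B,C,E,G,H} → run A
t=16: ready={A,B,C,E,G,H} → run A
t=17: ready={A,B,C,E,G,H} → run A
t=18: ready={B,C,E,G,H} → run E
t=19: ready={B,C,E,G,H} → run E
t=20: ready={B,C,E,G,H} → run E
t=21: ready={B,C,E,G,H} → run E
t=22: ready={B,C,E,G,H} → run E
t=23: ready={B,C,G,H} → run G
t=24: ready={B,C,G,H} → run G
t=25: ready={B,C,G,H} → run G
t=26: ready={B,C,G,H} → run G
t=27: ready={B,C,G,H} → run G
t=28: ready={B,C,G,H} → run G
t=29: ready={B,C,H} → run B
t=30: ready={B,C,H} → run B
t=31: ready={C,H} → run C
t=32: ready={C,H} → run C
t=33: ready={C,H} → run C
t=34: ready={C,H} → run C
t=35: ready={C,H} → run C
t=36: ready={C,H} → run C
t=37: ready={C,H} → run C
t=38: ready={H} → run H
t=39: ready={H} → run H
t=40: ready={H} → run H
t=41: ready={H} → run H
t=42: ready={H} → run H
t=43: ready={H} → run H
t=44: (idle)
t=45: (idle)
t=46: (idle)
t=47: (idle)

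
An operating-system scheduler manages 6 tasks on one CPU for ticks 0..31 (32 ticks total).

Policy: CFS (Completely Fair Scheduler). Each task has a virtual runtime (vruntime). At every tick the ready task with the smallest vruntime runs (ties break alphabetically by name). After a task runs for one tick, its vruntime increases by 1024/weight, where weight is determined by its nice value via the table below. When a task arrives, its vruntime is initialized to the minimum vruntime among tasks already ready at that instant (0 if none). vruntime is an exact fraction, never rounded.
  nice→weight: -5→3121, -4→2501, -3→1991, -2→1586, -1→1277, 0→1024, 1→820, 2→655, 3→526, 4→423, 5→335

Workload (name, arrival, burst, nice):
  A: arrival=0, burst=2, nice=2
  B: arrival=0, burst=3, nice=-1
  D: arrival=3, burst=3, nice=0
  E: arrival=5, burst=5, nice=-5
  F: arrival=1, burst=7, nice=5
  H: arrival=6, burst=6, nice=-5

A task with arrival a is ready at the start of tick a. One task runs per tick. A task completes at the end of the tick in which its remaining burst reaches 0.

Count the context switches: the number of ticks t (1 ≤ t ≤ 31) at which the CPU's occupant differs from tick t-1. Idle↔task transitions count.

context switches = 22

t=0: vr[A=0 B=0] → run A
t=1: vr[A=1024/655 B=0 F=0] → run B
t=2: vr[A=1024/655 B=1024/1277 F=0] → run F
t=3: vr[A=1024/655 B=1024/1277 D=1024/1277 F=1024/335] → run B
t=4: vr[A=1024/655 B=2048/1277 D=1024/1277 F=1024/335] → run D
t=5: vr[A=1024/655 B=2048/1277 D=2301/1277 E=1024/655 F=1024/335] → run A
t=6: vr[B=2048/1277 D=2301/1277 E=1024/655 F=1024/335 H=1024/655] → run E
t=7: vr[B=2048/1277 D=2301/1277 E=3866624/2044255 F=1024/335 H=1024/655] → run H
t=8: vr[B=2048/1277 D=2301/1277 E=3866624/2044255 F=1024/335 H=3866624/2044255] → run B
t=9: vr[D=2301/1277 E=3866624/2044255 F=1024/335 H=3866624/2044255] → run D
t=10: vr[D=3578/1277 E=3866624/2044255 F=1024/335 H=3866624/2044255] → run E
t=11: vr[D=3578/1277 E=4537344/2044255 F=1024/335 H=3866624/2044255] → run H
t=12: vr[D=3578/1277 E=4537344/2044255 F=1024/335 H=4537344/2044255] → run E
t=13: vr[D=3578/1277 E=5208064/2044255 F=1024/335 H=4537344/2044255] → run H
t=14: vr[D=3578/1277 E=5208064/2044255 F=1024/335 H=5208064/2044255] → run E
t=15: vr[D=3578/1277 E=5878784/2044255 F=1024/335 H=5208064/2044255] → run H
t=16: vr[D=3578/1277 E=5878784/2044255 F=1024/335 H=5878784/2044255] → run D
t=17: vr[E=5878784/2044255 F=1024/335 H=5878784/2044255] → run E
t=18: vr[F=1024/335 H=5878784/2044255] → run H
t=19: vr[F=1024/335 H=6549504/2044255] → run F
t=20: vr[F=2048/335 H=6549504/2044255] → run H
t=21: vr[F=2048/335] → run F
t=22: vr[F=3072/335] → run F
t=23: vr[F=4096/335] → run F
t=24: vr[F=1024/67] → run F
t=25: vr[F=6144/335] → run F
t=26: (idle)
t=27: (idle)
t=28: (idle)
t=29: (idle)
t=30: (idle)
t=31: (idle)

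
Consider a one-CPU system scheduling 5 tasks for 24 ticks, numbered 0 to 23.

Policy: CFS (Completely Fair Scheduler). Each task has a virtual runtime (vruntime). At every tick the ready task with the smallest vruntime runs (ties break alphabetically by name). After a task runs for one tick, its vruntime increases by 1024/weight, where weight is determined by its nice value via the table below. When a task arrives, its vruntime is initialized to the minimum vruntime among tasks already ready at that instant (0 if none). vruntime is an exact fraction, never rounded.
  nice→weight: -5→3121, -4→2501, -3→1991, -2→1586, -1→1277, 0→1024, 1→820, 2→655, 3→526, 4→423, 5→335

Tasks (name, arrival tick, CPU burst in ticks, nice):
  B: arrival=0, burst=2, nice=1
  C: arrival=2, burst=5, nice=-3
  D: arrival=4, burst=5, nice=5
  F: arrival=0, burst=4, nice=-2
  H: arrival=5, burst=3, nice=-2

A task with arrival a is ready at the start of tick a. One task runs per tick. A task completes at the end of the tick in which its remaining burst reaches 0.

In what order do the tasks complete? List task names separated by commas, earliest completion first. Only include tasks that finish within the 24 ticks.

completion order = B, F, H, C, D

t=0: vr[B=0 F=0] → run B
t=1: vr[B=256/205 F=0] → run F
t=2: vr[B=256/205 C=512/793 F=512/793] → run C
t=3: vr[B=256/205 C=1831424/1578863 F=512/793] → run F
t=4: vr[B=256/205 C=1831424/1578863 D=1831424/1578863 F=1024/793] → run C
t=5: vr[B=256/205 C=2643456/1578863 D=1831424/1578863 F=1024/793 H=1831424/1578863] → run D
t=6: vr[B=256/205 C=2643456/1578863 D=2230282752/528919105 F=1024/793 H=1831424/1578863] → run H
t=7: vr[B=256/205 C=2643456/1578863 D=2230282752/528919105 F=1024/793 H=2850816/1578863] → run B
t=8: vr[C=2643456/1578863 D=2230282752/528919105 F=1024/793 H=2850816/1578863] → run F
t=9: vr[C=2643456/1578863 D=2230282752/528919105 F=1536/793 H=2850816/1578863] → run C
t=10: vr[C=3455488/1578863 D=2230282752/528919105 F=1536/793 H=2850816/1578863] → run H
t=11: vr[C=3455488/1578863 D=2230282752/528919105 F=1536/793 H=3870208/1578863] → run F
t=12: vr[C=3455488/1578863 D=2230282752/528919105 H=3870208/1578863] → run C
t=13: vr[C=4267520/1578863 D=2230282752/528919105 H=3870208/1578863] → run H
t=14: vr[C=4267520/1578863 D=2230282752/528919105] → run C
t=15: vr[D=2230282752/528919105] → run D
t=16: vr[D=3847038464/528919105] → run D
t=17: vr[D=5463794176/528919105] → run D
t=18: vr[D=7080549888/528919105] → run D
t=19: (idle)
t=20: (idle)
t=21: (idle)
t=22: (idle)
t=23: (idle)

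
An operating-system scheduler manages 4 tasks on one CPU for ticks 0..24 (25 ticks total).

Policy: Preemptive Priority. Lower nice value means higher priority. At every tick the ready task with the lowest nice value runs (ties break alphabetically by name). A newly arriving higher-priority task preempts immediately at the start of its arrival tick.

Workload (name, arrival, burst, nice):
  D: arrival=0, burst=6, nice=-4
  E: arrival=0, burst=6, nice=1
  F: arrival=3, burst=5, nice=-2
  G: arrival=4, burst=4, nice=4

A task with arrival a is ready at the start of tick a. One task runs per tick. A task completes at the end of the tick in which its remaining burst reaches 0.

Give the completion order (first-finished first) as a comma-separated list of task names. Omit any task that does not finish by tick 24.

t=0: ready={D,E} → run D
t=1: ready={D,E} → run D
t=2: ready={D,E} → run D
t=3: ready={D,E,F} → run D
t=4: ready={D,E,F,G} → run D
t=5: ready={D,E,F,G} → run D
t=6: ready={E,F,G} → run F
t=7: ready={E,F,G} → run F
t=8: ready={E,F,G} → run F
t=9: ready={E,F,G} → run F
t=10: ready={E,F,G} → run F
t=11: ready={E,G} → run E
t=12: ready={E,G} → run E
t=13: ready={E,G} → run E
t=14: ready={E,G} → run E
t=15: ready={E,G} → run E
t=16: ready={E,G} → run E
t=17: ready={G} → run G
t=18: ready={G} → run G
t=19: ready={G} → run G
t=20: ready={G} → run G
t=21: (idle)
t=22: (idle)
t=23: (idle)
t=24: (idle)

completion order = D, F, E, G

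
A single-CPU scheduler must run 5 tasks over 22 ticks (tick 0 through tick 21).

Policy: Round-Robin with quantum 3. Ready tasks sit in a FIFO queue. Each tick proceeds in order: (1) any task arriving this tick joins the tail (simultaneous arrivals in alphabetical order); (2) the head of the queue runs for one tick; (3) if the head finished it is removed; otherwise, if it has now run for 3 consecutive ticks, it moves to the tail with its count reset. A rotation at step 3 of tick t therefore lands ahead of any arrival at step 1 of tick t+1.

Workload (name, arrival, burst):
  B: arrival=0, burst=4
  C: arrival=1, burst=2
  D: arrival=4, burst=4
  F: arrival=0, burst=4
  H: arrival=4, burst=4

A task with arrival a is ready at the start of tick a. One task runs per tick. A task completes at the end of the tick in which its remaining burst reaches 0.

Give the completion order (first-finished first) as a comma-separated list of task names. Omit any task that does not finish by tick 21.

t=0: queue=[B,F] q_used=0 → run B
t=1: queue=[B,F,C] q_used=1 → run B
t=2: queue=[B,F,C] q_used=2 → run B
t=3: queue=[F,C,B] q_used=0 → run F
t=4: queue=[F,C,B,D,H] q_used=1 → run F
t=5: queue=[F,C,B,D,H] q_used=2 → run F
t=6: queue=[C,B,D,H,F] q_used=0 → run C
t=7: queue=[C,B,D,H,F] q_used=1 → run C
t=8: queue=[B,D,H,F] q_used=0 → run B
t=9: queue=[D,H,F] q_used=0 → run D
t=10: queue=[D,H,F] q_used=1 → run D
t=11: queue=[D,H,F] q_used=2 → run D
t=12: queue=[H,F,D] q_used=0 → run H
t=13: queue=[H,F,D] q_used=1 → run H
t=14: queue=[H,F,D] q_used=2 → run H
t=15: queue=[F,D,H] q_used=0 → run F
t=16: queue=[D,H] q_used=0 → run D
t=17: queue=[H] q_used=0 → run H
t=18: (idle)
t=19: (idle)
t=20: (idle)
t=21: (idle)

completion order = C, B, F, D, H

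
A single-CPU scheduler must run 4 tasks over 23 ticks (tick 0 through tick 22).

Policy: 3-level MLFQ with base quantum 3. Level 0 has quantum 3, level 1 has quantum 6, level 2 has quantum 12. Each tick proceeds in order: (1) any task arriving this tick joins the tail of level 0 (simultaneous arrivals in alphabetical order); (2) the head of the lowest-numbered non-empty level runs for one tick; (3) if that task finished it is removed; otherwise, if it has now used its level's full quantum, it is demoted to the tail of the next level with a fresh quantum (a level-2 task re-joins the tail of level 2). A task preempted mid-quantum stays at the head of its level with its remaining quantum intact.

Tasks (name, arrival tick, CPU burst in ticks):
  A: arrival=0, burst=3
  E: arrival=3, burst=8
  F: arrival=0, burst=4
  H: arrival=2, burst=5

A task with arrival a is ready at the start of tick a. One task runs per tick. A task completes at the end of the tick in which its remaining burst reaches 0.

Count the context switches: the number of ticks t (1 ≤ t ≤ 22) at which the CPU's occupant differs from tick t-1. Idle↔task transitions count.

t=0: L0/L1/L2 = AF/-/- → run A
t=1: L0/L1/L2 = AF/-/- → run A
t=2: L0/L1/L2 = AFH/-/- → run A
t=3: L0/L1/L2 = FHE/-/- → run F
t=4: L0/L1/L2 = FHE/-/- → run F
t=5: L0/L1/L2 = FHE/-/- → run F
t=6: L0/L1/L2 = HE/F/- → run H
t=7: L0/L1/L2 = HE/F/- → run H
t=8: L0/L1/L2 = HE/F/- → run H
t=9: L0/L1/L2 = E/FH/- → run E
t=10: L0/L1/L2 = E/FH/- → run E
t=11: L0/L1/L2 = E/FH/- → run E
t=12: L0/L1/L2 = -/FHE/- → run F
t=13: L0/L1/L2 = -/HE/- → run H
t=14: L0/L1/L2 = -/HE/- → run H
t=15: L0/L1/L2 = -/E/- → run E
t=16: L0/L1/L2 = -/E/- → run E
t=17: L0/L1/L2 = -/E/- → run E
t=18: L0/L1/L2 = -/E/- → run E
t=19: L0/L1/L2 = -/E/- → run E
t=20: (idle)
t=21: (idle)
t=22: (idle)

context switches = 7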